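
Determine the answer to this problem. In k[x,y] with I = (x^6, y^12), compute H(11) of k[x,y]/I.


k[x,y], I = (x^6, y^12), d = 11
Need i < 6 and d-i < 12.
Range: 0 <= i <= 5.
H(11) = 6


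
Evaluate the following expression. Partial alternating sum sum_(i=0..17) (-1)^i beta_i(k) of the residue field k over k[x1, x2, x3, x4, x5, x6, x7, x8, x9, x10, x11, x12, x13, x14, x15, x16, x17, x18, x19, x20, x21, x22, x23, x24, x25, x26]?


Koszul resolution: beta_i(k)=C(n,i), n=26
sum_(i=0..p) (-1)^i C(n,i) = (-1)^p C(n-1,p)
(-1)^17*C(25,17) = (-1)^17*1081575 = -1081575


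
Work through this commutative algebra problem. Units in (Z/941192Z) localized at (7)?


Local ring = Z/117649Z.
phi(117649) = 7^5*(7-1) = 100842


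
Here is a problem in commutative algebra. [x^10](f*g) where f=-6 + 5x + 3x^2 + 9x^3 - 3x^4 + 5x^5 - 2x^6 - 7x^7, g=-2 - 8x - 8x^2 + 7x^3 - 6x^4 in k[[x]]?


[x^10] = sum a_i*b_j, i+j=10
  -2*-6=12
  -7*7=-49
Sum=-37


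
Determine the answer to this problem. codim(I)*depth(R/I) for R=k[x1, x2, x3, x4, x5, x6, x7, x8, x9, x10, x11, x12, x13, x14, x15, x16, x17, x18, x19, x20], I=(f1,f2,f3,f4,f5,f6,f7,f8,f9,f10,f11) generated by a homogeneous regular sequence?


codim=11, depth=dim(R/I)=20-11=9
Product=11*9=99


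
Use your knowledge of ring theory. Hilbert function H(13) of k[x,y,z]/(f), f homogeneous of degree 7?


C(15,2)-C(8,2)=105-28=77


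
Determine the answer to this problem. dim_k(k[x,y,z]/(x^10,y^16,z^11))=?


Basis: x^iy^jz^k, i<10,j<16,k<11
10*16*11=1760


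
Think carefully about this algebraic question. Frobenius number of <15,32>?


gcd(15,32)=1 => F=ab-a-b=15*32-15-32=480-47=433


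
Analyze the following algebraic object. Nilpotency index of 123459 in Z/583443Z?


123459^k mod 583443:
k=1: 123459
k=2: 259749
k=3: 574182
k=4: 194481
k=5: 0
First zero at k = 5


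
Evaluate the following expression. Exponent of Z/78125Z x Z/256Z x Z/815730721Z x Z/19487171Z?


Exponent = lcm of the cyclic orders; pairwise coprime => product.
5^7*2^8*13^8*11^7=78125*256*815730721*19487171=317925681001605820000000


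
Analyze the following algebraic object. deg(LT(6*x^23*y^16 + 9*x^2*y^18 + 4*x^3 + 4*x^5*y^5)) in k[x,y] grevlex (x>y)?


LT: 6*x^23*y^16
deg_x=23, deg_y=16
Total=23+16=39


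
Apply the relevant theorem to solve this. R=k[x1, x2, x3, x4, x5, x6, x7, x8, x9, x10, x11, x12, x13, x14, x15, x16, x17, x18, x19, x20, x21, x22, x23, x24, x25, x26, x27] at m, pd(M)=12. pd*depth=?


pd+depth=27
depth=27-12=15
pd*depth=12*15=180


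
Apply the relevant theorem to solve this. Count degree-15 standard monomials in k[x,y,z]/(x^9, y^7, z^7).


Need i<9, j<7, k<7 with i+j+k=15.
For each i, j ranges over max(0,15-i-6)..min(6,15-i):
  i=0: j in [9,6] -> 0
  i=1: j in [8,6] -> 0
  i=2: j in [7,6] -> 0
  i=3: j in [6,6] -> 1
  i=4: j in [5,6] -> 2
  i=5: j in [4,6] -> 3
  i=6: j in [3,6] -> 4
  i=7: j in [2,6] -> 5
  i=8: j in [1,6] -> 6
H(15) = 0+0+0+1+2+3+4+5+6 = 21


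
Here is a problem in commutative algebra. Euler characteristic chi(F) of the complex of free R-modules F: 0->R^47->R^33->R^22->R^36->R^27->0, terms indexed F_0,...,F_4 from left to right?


chi = sum (-1)^i * rank:
(-1)^0*47=47
(-1)^1*33=-33
(-1)^2*22=22
(-1)^3*36=-36
(-1)^4*27=27
chi=27


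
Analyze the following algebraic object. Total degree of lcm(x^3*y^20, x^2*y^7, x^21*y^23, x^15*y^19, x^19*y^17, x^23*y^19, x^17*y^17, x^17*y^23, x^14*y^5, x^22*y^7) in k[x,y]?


lcm = componentwise max:
x: max(3,2,21,15,19,23,17,17,14,22)=23
y: max(20,7,23,19,17,19,17,23,5,7)=23
Total=23+23=46


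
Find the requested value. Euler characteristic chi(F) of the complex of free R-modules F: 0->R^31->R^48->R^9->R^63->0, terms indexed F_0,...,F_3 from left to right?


chi = sum (-1)^i * rank:
(-1)^0*31=31
(-1)^1*48=-48
(-1)^2*9=9
(-1)^3*63=-63
chi=-71


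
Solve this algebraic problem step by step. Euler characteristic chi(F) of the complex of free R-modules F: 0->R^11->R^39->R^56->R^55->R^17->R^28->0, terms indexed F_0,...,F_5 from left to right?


chi = sum (-1)^i * rank:
(-1)^0*11=11
(-1)^1*39=-39
(-1)^2*56=56
(-1)^3*55=-55
(-1)^4*17=17
(-1)^5*28=-28
chi=-38


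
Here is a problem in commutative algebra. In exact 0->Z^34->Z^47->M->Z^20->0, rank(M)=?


Alt sum=0:
(-1)^0*34 + (-1)^1*47 + (-1)^2*? + (-1)^3*20=0
rank(M)=33


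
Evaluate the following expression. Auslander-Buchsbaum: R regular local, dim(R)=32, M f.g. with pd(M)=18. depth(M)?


pd+depth=depth(R)=32
depth=32-18=14


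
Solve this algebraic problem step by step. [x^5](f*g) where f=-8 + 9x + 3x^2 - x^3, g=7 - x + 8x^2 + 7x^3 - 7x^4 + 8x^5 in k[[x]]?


[x^5] = sum a_i*b_j, i+j=5
  -8*8=-64
  9*-7=-63
  3*7=21
  -1*8=-8
Sum=-114


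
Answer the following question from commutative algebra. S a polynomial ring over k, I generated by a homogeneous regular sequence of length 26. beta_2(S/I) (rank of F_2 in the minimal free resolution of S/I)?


Regular sequence => Koszul complex is the minimal free resolution.
Syz_1 minimally generated by Koszul relations f_i*e_j - f_j*e_i (i<j): mu(Syz_1) = beta_2 = C(m,2) = m(m-1)/2
m=26
26*25/2 = 325


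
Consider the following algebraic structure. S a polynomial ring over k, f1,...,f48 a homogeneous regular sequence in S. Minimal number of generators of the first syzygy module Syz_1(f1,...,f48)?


Regular sequence => Koszul complex is the minimal free resolution.
Syz_1 minimally generated by Koszul relations f_i*e_j - f_j*e_i (i<j): mu(Syz_1) = beta_2 = C(m,2) = m(m-1)/2
m=48
48*47/2 = 1128


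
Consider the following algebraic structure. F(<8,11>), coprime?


gcd(8,11)=1 => F=ab-a-b=8*11-8-11=88-19=69


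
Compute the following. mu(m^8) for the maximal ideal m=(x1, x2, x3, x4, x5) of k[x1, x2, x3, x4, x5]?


Graded Nakayama: mu(m^d) = dim_k (m^d/m^(d+1)) = #degree-8 monomials in 5 vars
C(n+d-1,d)=C(12,8)=495


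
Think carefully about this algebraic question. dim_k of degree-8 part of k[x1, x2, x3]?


C(d+n-1,n-1)=C(10,2)=45


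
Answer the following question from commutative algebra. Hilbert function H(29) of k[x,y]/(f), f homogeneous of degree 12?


H(t)=d for t>=d-1.
d=12, t=29
H(29)=12


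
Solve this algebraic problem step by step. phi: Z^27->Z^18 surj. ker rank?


rank(ker) = 27-18 = 9


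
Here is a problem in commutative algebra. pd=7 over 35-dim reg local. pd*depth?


pd+depth=35
depth=35-7=28
pd*depth=7*28=196


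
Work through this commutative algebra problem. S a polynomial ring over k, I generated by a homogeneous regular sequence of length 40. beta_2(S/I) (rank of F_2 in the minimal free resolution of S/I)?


Regular sequence => Koszul complex is the minimal free resolution.
Syz_1 minimally generated by Koszul relations f_i*e_j - f_j*e_i (i<j): mu(Syz_1) = beta_2 = C(m,2) = m(m-1)/2
m=40
40*39/2 = 780


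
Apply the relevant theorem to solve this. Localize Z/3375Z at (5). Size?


5-primary part: 3375=5^3*27
Size=5^3=125


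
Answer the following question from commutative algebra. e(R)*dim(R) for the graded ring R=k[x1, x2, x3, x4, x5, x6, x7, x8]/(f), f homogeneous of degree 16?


e(R)=deg(f)=16, dim(R)=8-1=7
e*dim=16*7=112


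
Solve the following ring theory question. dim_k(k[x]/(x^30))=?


Basis: 1,x,...,x^29
dim=30


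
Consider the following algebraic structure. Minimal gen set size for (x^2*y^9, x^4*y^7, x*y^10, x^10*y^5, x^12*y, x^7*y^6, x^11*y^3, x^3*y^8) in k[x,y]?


Remove redundant (divisible by others).
Min: x^12*y, x^11*y^3, x^10*y^5, x^7*y^6, x^4*y^7, x^3*y^8, x^2*y^9, x*y^10
Count=8


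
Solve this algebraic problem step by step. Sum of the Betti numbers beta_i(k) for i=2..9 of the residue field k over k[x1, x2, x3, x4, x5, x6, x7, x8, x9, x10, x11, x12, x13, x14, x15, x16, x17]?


Koszul resolution: beta_i(k)=C(n,i), n=17
C(17,2)=136, C(17,3)=680, C(17,4)=2380, C(17,5)=6188, C(17,6)=12376, C(17,7)=19448, C(17,8)=24310, C(17,9)=24310
Sum=89828


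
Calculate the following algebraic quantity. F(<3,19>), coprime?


gcd(3,19)=1 => F=ab-a-b=3*19-3-19=57-22=35


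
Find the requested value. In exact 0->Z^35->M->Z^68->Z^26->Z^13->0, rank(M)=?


Alt sum=0:
(-1)^0*35 + (-1)^1*? + (-1)^2*68 + (-1)^3*26 + (-1)^4*13=0
rank(M)=90


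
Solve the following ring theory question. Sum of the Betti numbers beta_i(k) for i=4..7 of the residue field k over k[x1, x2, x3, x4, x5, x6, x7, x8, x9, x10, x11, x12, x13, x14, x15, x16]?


Koszul resolution: beta_i(k)=C(n,i), n=16
C(16,4)=1820, C(16,5)=4368, C(16,6)=8008, C(16,7)=11440
Sum=25636


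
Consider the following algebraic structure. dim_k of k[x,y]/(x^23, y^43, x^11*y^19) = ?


k[x,y]/I, I = (x^23, y^43, x^11*y^19)
Rect: 23x43=989. Corner: (23-11)x(43-19)=288.
dim = 989-288 = 701


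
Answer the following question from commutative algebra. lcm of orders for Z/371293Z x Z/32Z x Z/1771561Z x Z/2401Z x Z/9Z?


Exponent = lcm of the cyclic orders; pairwise coprime => product.
13^5*2^5*11^6*7^4*3^2=371293*32*1771561*2401*9=454838815956549024


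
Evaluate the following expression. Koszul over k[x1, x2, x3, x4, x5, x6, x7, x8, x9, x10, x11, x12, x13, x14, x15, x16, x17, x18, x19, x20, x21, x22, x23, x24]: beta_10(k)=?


C(n,i)=C(24,10)=1961256


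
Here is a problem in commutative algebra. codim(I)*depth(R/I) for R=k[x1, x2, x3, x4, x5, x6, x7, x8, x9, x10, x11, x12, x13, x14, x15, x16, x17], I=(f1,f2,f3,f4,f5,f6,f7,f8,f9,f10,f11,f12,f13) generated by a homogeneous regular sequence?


codim=13, depth=dim(R/I)=17-13=4
Product=13*4=52


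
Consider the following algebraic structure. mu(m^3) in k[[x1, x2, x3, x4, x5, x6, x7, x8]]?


C(n+d-1,d)=C(10,3)=120


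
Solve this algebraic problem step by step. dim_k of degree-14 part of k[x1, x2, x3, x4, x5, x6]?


C(d+n-1,n-1)=C(19,5)=11628


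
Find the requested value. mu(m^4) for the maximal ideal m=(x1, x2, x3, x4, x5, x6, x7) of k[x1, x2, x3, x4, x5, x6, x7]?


Graded Nakayama: mu(m^d) = dim_k (m^d/m^(d+1)) = #degree-4 monomials in 7 vars
C(n+d-1,d)=C(10,4)=210


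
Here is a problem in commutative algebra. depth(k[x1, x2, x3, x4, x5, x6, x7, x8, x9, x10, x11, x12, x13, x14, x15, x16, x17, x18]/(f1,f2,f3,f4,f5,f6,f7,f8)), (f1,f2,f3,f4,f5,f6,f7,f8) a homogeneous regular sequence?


depth(R)=18
depth(R/I)=18-8=10


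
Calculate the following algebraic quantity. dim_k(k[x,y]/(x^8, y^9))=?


Basis: x^i*y^j, i<8, j<9
8*9=72


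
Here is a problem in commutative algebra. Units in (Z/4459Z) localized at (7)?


Local ring = Z/343Z.
phi(343) = 7^2*(7-1) = 294


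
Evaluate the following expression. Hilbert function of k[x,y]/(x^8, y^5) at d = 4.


k[x,y], I = (x^8, y^5), d = 4
Need i < 8 and d-i < 5.
Range: 0 <= i <= 4.
H(4) = 5


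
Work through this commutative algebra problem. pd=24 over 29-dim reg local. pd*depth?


pd+depth=29
depth=29-24=5
pd*depth=24*5=120


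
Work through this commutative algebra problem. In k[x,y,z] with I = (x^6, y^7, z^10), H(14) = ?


Need i<6, j<7, k<10 with i+j+k=14.
For each i, j ranges over max(0,14-i-9)..min(6,14-i):
  i=0: j in [5,6] -> 2
  i=1: j in [4,6] -> 3
  i=2: j in [3,6] -> 4
  i=3: j in [2,6] -> 5
  i=4: j in [1,6] -> 6
  i=5: j in [0,6] -> 7
H(14) = 2+3+4+5+6+7 = 27


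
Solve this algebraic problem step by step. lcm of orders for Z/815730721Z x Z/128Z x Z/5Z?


Exponent = lcm of the cyclic orders; pairwise coprime => product.
13^8*2^7*5^1=815730721*128*5=522067661440


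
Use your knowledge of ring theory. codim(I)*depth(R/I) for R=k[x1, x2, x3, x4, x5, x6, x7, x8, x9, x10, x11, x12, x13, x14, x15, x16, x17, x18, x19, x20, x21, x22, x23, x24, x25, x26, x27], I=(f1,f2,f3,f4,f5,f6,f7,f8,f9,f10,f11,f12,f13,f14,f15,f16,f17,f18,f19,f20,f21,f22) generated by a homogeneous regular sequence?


codim=22, depth=dim(R/I)=27-22=5
Product=22*5=110


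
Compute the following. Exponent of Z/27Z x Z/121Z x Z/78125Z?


Exponent = lcm of the cyclic orders; pairwise coprime => product.
3^3*11^2*5^7=27*121*78125=255234375


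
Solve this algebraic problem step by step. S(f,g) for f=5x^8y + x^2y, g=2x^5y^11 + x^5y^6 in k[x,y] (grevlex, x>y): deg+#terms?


LT(f)=5x^8y, LT(g)=2x^5y^11
lcm(LM)=x^8y^11
S(f,g) (scaled by 10 to clear denominators) = 2y^10*f - 5x^3*g = -5x^8y^6 + 2x^2y^11
2 terms, deg 14.
14+2=16


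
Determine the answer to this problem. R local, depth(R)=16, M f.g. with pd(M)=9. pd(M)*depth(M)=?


pd+depth=16
depth=16-9=7
pd*depth=9*7=63


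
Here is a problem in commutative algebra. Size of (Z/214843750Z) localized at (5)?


5-primary part: 214843750=5^10*22
Size=5^10=9765625


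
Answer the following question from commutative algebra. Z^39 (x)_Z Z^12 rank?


rank(M(x)N) = rank(M)*rank(N)
39*12 = 468


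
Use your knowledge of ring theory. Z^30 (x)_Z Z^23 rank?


rank(M(x)N) = rank(M)*rank(N)
30*23 = 690


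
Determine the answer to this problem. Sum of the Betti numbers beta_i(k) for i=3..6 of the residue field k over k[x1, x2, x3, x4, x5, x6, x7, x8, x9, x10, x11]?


Koszul resolution: beta_i(k)=C(n,i), n=11
C(11,3)=165, C(11,4)=330, C(11,5)=462, C(11,6)=462
Sum=1419


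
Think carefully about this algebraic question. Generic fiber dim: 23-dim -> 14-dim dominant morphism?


dim(fiber)=dim(X)-dim(Y)=23-14=9


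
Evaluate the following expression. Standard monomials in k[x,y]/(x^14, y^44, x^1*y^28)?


k[x,y]/I, I = (x^14, y^44, x^1*y^28)
Rect: 14x44=616. Corner: (14-1)x(44-28)=208.
dim = 616-208 = 408


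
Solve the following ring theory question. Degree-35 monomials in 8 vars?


C(d+n-1,n-1)=C(42,7)=26978328


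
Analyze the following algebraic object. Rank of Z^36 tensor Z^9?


rank(M(x)N) = rank(M)*rank(N)
36*9 = 324


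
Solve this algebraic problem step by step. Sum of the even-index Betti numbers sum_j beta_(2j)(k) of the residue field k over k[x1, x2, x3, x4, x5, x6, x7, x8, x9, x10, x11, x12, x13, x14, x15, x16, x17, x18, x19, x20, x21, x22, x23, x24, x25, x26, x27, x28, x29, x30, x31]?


Koszul resolution: beta_i(k)=C(n,i), n=31
sum_even C(31,i) = 2^(n-1) = 2^30 = 1073741824


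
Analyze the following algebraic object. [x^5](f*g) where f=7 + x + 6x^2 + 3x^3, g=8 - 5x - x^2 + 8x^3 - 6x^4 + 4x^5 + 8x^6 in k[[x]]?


[x^5] = sum a_i*b_j, i+j=5
  7*4=28
  1*-6=-6
  6*8=48
  3*-1=-3
Sum=67


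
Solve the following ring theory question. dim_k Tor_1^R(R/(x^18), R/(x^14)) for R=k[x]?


Tor_1(R/I,R/J)=(I cap J)/IJ=(x^18)/(x^32)
dim=32-18=min(18,14)=14


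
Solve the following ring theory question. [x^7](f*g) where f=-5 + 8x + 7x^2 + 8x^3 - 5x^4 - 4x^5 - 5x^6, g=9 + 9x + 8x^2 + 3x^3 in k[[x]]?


[x^7] = sum a_i*b_j, i+j=7
  -5*3=-15
  -4*8=-32
  -5*9=-45
Sum=-92


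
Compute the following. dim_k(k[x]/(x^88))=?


Basis: 1,x,...,x^87
dim=88


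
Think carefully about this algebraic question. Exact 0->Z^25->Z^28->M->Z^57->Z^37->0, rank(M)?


Alt sum=0:
(-1)^0*25 + (-1)^1*28 + (-1)^2*? + (-1)^3*57 + (-1)^4*37=0
rank(M)=23


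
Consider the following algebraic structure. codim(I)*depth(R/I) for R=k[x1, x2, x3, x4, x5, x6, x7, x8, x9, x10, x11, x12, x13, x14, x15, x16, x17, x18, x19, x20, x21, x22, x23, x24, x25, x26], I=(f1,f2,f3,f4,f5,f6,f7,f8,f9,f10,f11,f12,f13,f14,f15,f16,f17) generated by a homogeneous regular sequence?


codim=17, depth=dim(R/I)=26-17=9
Product=17*9=153


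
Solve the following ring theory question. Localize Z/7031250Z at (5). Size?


5-primary part: 7031250=5^8*18
Size=5^8=390625


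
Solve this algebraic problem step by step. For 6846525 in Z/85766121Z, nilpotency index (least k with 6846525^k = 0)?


6846525^k mod 85766121:
k=1: 6846525
k=2: 31505922
k=3: 0
First zero at k = 3


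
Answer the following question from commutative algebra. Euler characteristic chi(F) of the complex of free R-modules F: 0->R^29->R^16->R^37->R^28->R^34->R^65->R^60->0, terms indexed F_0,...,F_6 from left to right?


chi = sum (-1)^i * rank:
(-1)^0*29=29
(-1)^1*16=-16
(-1)^2*37=37
(-1)^3*28=-28
(-1)^4*34=34
(-1)^5*65=-65
(-1)^6*60=60
chi=51


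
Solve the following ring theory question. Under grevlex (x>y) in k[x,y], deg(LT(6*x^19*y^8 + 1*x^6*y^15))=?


LT: 6*x^19*y^8
deg_x=19, deg_y=8
Total=19+8=27


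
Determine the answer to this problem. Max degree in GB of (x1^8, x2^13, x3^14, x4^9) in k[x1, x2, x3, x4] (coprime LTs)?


Pure powers, coprime LTs => already GB.
Degrees: 8, 13, 14, 9
Max=14


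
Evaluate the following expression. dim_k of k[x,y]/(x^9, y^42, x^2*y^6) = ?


k[x,y]/I, I = (x^9, y^42, x^2*y^6)
Rect: 9x42=378. Corner: (9-2)x(42-6)=252.
dim = 378-252 = 126


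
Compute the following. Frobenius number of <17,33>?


gcd(17,33)=1 => F=ab-a-b=17*33-17-33=561-50=511


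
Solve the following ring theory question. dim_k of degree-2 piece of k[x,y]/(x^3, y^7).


k[x,y], I = (x^3, y^7), d = 2
Need i < 3 and d-i < 7.
Range: 0 <= i <= 2.
H(2) = 3


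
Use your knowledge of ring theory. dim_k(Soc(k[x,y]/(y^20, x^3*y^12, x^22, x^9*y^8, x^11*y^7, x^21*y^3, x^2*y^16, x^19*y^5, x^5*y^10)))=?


Socle = ann(m) = span of standard monomials u with x*u, y*u in I (staircase corners).
Minimal generators: x^22, x^21*y^3, x^19*y^5, x^11*y^7, x^9*y^8, x^5*y^10, x^3*y^12, x^2*y^16, y^20
Corners: xy^19, x^2y^15, x^4y^11, x^8y^9, x^10y^7, x^18y^6, x^20y^4, x^21y^2
Socle dim=8


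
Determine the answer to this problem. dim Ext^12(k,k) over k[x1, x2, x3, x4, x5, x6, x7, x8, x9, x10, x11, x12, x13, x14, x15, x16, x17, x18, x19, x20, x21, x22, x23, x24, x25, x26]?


C(n,i)=C(26,12)=9657700


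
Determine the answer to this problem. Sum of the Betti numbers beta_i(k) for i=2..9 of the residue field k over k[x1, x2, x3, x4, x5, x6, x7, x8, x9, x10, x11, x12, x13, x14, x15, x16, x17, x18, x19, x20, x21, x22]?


Koszul resolution: beta_i(k)=C(n,i), n=22
C(22,2)=231, C(22,3)=1540, C(22,4)=7315, C(22,5)=26334, C(22,6)=74613, C(22,7)=170544, C(22,8)=319770, C(22,9)=497420
Sum=1097767


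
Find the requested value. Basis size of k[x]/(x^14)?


Basis: 1,x,...,x^13
dim=14


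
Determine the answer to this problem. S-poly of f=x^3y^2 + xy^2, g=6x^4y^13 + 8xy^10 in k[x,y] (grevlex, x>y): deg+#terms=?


LT(f)=x^3y^2, LT(g)=6x^4y^13
lcm(LM)=x^4y^13
S(f,g) (scaled by 6 to clear denominators) = 6xy^11*f - 1*g = 6x^2y^13 - 8xy^10
2 terms, deg 15.
15+2=17


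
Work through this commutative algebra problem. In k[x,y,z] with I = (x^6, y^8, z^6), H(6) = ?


Need i<6, j<8, k<6 with i+j+k=6.
For each i, j ranges over max(0,6-i-5)..min(7,6-i):
  i=0: j in [1,6] -> 6
  i=1: j in [0,5] -> 6
  i=2: j in [0,4] -> 5
  i=3: j in [0,3] -> 4
  i=4: j in [0,2] -> 3
  i=5: j in [0,1] -> 2
H(6) = 6+6+5+4+3+2 = 26


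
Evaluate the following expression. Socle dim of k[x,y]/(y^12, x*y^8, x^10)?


Socle = ann(m) = span of standard monomials u with x*u, y*u in I (staircase corners).
Minimal generators: x^10, x*y^8, y^12
Corners: y^11, x^9y^7
Socle dim=2


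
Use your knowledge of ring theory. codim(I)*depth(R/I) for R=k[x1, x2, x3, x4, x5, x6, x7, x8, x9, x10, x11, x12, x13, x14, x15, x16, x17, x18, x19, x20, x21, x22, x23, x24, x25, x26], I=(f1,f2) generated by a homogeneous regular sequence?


codim=2, depth=dim(R/I)=26-2=24
Product=2*24=48


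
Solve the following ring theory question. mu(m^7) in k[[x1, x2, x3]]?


C(n+d-1,d)=C(9,7)=36


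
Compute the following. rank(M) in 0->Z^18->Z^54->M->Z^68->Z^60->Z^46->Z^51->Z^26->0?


Alt sum=0:
(-1)^0*18 + (-1)^1*54 + (-1)^2*? + (-1)^3*68 + (-1)^4*60 + (-1)^5*46 + (-1)^6*51 + (-1)^7*26=0
rank(M)=65


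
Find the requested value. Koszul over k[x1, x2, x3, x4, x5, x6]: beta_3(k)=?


C(n,i)=C(6,3)=20


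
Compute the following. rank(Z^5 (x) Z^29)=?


rank(M(x)N) = rank(M)*rank(N)
5*29 = 145


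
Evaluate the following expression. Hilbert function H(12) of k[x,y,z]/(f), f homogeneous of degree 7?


C(14,2)-C(7,2)=91-21=70


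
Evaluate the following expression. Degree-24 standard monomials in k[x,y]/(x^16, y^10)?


k[x,y], I = (x^16, y^10), d = 24
Need i < 16 and d-i < 10.
Range: 15 <= i <= 15.
H(24) = 1


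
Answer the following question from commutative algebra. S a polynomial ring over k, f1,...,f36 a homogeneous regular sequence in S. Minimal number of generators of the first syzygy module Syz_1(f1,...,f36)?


Regular sequence => Koszul complex is the minimal free resolution.
Syz_1 minimally generated by Koszul relations f_i*e_j - f_j*e_i (i<j): mu(Syz_1) = beta_2 = C(m,2) = m(m-1)/2
m=36
36*35/2 = 630


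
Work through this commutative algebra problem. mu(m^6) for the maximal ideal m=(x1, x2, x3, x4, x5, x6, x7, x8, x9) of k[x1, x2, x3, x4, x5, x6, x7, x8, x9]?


Graded Nakayama: mu(m^d) = dim_k (m^d/m^(d+1)) = #degree-6 monomials in 9 vars
C(n+d-1,d)=C(14,6)=3003


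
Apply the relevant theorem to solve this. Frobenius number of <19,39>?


gcd(19,39)=1 => F=ab-a-b=19*39-19-39=741-58=683


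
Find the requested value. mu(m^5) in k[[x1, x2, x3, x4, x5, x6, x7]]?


C(n+d-1,d)=C(11,5)=462


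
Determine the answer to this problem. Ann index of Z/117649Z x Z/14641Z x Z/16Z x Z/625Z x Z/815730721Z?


Exponent = lcm of the cyclic orders; pairwise coprime => product.
7^6*11^4*2^4*5^4*13^8=117649*14641*16*625*815730721=14050953585333554890000


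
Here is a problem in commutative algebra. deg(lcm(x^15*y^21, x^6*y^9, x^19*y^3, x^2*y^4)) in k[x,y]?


lcm = componentwise max:
x: max(15,6,19,2)=19
y: max(21,9,3,4)=21
Total=19+21=40


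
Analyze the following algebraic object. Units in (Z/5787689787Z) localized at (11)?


Local ring = Z/214358881Z.
phi(214358881) = 11^7*(11-1) = 194871710


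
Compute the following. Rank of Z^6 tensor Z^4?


rank(M(x)N) = rank(M)*rank(N)
6*4 = 24


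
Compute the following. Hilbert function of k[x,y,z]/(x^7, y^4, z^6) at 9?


Need i<7, j<4, k<6 with i+j+k=9.
For each i, j ranges over max(0,9-i-5)..min(3,9-i):
  i=0: j in [4,3] -> 0
  i=1: j in [3,3] -> 1
  i=2: j in [2,3] -> 2
  i=3: j in [1,3] -> 3
  i=4: j in [0,3] -> 4
  i=5: j in [0,3] -> 4
  i=6: j in [0,3] -> 4
H(9) = 0+1+2+3+4+4+4 = 18


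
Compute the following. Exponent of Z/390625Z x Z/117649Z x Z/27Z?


Exponent = lcm of the cyclic orders; pairwise coprime => product.
5^8*7^6*3^3=390625*117649*27=1240829296875


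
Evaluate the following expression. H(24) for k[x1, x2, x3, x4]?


C(d+n-1,n-1)=C(27,3)=2925


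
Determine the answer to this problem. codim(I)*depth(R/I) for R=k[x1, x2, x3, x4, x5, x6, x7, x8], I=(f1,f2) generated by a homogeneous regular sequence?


codim=2, depth=dim(R/I)=8-2=6
Product=2*6=12


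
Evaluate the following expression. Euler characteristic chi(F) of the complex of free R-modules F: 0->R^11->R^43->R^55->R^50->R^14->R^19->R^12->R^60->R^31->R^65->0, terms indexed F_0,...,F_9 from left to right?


chi = sum (-1)^i * rank:
(-1)^0*11=11
(-1)^1*43=-43
(-1)^2*55=55
(-1)^3*50=-50
(-1)^4*14=14
(-1)^5*19=-19
(-1)^6*12=12
(-1)^7*60=-60
(-1)^8*31=31
(-1)^9*65=-65
chi=-114


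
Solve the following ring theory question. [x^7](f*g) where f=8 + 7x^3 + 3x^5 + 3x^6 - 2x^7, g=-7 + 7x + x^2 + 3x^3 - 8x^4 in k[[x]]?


[x^7] = sum a_i*b_j, i+j=7
  7*-8=-56
  3*1=3
  3*7=21
  -2*-7=14
Sum=-18


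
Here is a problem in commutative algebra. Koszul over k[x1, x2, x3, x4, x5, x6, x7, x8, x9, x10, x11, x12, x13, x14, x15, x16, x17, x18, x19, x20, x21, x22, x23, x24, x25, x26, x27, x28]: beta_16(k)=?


C(n,i)=C(28,16)=30421755


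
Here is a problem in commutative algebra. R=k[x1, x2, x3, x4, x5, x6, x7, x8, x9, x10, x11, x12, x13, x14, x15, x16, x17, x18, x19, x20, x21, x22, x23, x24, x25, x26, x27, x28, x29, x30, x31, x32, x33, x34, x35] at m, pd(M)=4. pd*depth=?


pd+depth=35
depth=35-4=31
pd*depth=4*31=124


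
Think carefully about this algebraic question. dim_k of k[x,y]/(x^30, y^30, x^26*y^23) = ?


k[x,y]/I, I = (x^30, y^30, x^26*y^23)
Rect: 30x30=900. Corner: (30-26)x(30-23)=28.
dim = 900-28 = 872


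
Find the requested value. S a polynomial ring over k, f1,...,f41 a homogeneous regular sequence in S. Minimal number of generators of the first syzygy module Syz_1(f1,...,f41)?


Regular sequence => Koszul complex is the minimal free resolution.
Syz_1 minimally generated by Koszul relations f_i*e_j - f_j*e_i (i<j): mu(Syz_1) = beta_2 = C(m,2) = m(m-1)/2
m=41
41*40/2 = 820


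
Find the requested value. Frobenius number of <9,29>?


gcd(9,29)=1 => F=ab-a-b=9*29-9-29=261-38=223


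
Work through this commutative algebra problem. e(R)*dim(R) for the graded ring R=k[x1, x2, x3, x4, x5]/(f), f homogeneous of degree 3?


e(R)=deg(f)=3, dim(R)=5-1=4
e*dim=3*4=12


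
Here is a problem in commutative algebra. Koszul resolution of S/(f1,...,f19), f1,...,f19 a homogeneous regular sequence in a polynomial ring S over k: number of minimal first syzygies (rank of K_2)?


Regular sequence => Koszul complex is the minimal free resolution.
Syz_1 minimally generated by Koszul relations f_i*e_j - f_j*e_i (i<j): mu(Syz_1) = beta_2 = C(m,2) = m(m-1)/2
m=19
19*18/2 = 171


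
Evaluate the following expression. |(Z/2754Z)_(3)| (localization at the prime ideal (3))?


3-primary part: 2754=3^4*34
Size=3^4=81


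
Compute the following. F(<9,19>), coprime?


gcd(9,19)=1 => F=ab-a-b=9*19-9-19=171-28=143


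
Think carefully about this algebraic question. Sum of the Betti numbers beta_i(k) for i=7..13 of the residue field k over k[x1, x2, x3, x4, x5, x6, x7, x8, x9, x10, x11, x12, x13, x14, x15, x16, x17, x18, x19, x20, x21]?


Koszul resolution: beta_i(k)=C(n,i), n=21
C(21,7)=116280, C(21,8)=203490, C(21,9)=293930, C(21,10)=352716, C(21,11)=352716, C(21,12)=293930, C(21,13)=203490
Sum=1816552


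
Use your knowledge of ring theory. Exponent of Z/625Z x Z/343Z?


Exponent = lcm of the cyclic orders; pairwise coprime => product.
5^4*7^3=625*343=214375


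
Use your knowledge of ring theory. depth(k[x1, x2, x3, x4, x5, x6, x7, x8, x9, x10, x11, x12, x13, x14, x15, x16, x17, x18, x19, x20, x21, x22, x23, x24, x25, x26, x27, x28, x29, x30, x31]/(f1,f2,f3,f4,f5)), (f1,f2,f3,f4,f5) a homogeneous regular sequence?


depth(R)=31
depth(R/I)=31-5=26


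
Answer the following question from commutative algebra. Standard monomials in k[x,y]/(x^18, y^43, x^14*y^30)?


k[x,y]/I, I = (x^18, y^43, x^14*y^30)
Rect: 18x43=774. Corner: (18-14)x(43-30)=52.
dim = 774-52 = 722


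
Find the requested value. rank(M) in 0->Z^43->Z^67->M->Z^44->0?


Alt sum=0:
(-1)^0*43 + (-1)^1*67 + (-1)^2*? + (-1)^3*44=0
rank(M)=68


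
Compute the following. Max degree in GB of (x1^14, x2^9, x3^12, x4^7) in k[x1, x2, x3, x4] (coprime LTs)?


Pure powers, coprime LTs => already GB.
Degrees: 14, 9, 12, 7
Max=14


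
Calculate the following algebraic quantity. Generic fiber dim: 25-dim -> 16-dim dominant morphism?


dim(fiber)=dim(X)-dim(Y)=25-16=9


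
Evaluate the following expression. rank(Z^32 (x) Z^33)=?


rank(M(x)N) = rank(M)*rank(N)
32*33 = 1056


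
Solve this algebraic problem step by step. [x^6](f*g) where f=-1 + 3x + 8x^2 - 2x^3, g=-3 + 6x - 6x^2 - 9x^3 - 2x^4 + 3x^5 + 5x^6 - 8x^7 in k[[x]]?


[x^6] = sum a_i*b_j, i+j=6
  -1*5=-5
  3*3=9
  8*-2=-16
  -2*-9=18
Sum=6


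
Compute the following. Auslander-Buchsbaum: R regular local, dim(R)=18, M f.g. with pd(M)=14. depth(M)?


pd+depth=depth(R)=18
depth=18-14=4


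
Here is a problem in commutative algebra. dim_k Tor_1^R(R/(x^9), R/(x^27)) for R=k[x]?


Tor_1(R/I,R/J)=(I cap J)/IJ=(x^27)/(x^36)
dim=36-27=min(9,27)=9


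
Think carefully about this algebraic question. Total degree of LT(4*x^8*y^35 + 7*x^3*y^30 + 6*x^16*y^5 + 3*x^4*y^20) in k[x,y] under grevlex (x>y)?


LT: 4*x^8*y^35
deg_x=8, deg_y=35
Total=8+35=43


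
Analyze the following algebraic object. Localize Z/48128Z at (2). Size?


2-primary part: 48128=2^10*47
Size=2^10=1024


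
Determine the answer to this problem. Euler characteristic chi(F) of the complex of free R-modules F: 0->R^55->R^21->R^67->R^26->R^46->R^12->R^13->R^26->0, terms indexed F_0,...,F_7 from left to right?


chi = sum (-1)^i * rank:
(-1)^0*55=55
(-1)^1*21=-21
(-1)^2*67=67
(-1)^3*26=-26
(-1)^4*46=46
(-1)^5*12=-12
(-1)^6*13=13
(-1)^7*26=-26
chi=96


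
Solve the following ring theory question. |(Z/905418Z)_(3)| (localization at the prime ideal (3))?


3-primary part: 905418=3^9*46
Size=3^9=19683


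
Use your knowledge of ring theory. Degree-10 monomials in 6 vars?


C(d+n-1,n-1)=C(15,5)=3003


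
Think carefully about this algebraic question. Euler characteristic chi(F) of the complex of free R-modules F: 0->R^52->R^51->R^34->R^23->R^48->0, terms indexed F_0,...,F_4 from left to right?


chi = sum (-1)^i * rank:
(-1)^0*52=52
(-1)^1*51=-51
(-1)^2*34=34
(-1)^3*23=-23
(-1)^4*48=48
chi=60


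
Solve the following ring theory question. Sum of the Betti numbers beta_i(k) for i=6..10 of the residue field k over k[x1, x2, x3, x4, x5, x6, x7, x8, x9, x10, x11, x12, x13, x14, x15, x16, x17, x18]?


Koszul resolution: beta_i(k)=C(n,i), n=18
C(18,6)=18564, C(18,7)=31824, C(18,8)=43758, C(18,9)=48620, C(18,10)=43758
Sum=186524


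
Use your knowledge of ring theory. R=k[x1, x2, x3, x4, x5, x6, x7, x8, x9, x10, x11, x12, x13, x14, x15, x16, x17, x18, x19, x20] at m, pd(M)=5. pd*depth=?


pd+depth=20
depth=20-5=15
pd*depth=5*15=75


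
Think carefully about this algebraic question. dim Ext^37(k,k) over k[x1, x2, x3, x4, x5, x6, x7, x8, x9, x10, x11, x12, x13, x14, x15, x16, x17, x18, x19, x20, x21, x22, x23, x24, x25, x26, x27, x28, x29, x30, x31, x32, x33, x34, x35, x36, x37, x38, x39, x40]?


C(n,i)=C(40,37)=9880


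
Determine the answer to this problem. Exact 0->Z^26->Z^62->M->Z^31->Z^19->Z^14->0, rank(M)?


Alt sum=0:
(-1)^0*26 + (-1)^1*62 + (-1)^2*? + (-1)^3*31 + (-1)^4*19 + (-1)^5*14=0
rank(M)=62


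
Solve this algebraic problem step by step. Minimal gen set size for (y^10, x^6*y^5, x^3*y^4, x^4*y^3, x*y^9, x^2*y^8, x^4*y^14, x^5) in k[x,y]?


Remove redundant (divisible by others).
x^4*y^14 redundant.
x^6*y^5 redundant.
Min: x^5, x^4*y^3, x^3*y^4, x^2*y^8, x*y^9, y^10
Count=6


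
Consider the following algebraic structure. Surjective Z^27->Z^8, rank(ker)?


rank(ker) = 27-8 = 19


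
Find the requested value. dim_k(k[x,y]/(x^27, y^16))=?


Basis: x^i*y^j, i<27, j<16
27*16=432


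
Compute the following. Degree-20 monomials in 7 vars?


C(d+n-1,n-1)=C(26,6)=230230


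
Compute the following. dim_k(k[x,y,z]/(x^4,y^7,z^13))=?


Basis: x^iy^jz^k, i<4,j<7,k<13
4*7*13=364


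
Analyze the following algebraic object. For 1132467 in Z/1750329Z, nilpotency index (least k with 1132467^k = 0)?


1132467^k mod 1750329:
k=1: 1132467
k=2: 1445157
k=3: 1741068
k=4: 194481
k=5: 1166886
k=6: 0
First zero at k = 6


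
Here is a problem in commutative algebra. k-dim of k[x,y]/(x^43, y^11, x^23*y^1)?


k[x,y]/I, I = (x^43, y^11, x^23*y^1)
Rect: 43x11=473. Corner: (43-23)x(11-1)=200.
dim = 473-200 = 273


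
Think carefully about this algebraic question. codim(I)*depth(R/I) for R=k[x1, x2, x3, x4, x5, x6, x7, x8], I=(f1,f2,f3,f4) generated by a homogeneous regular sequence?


codim=4, depth=dim(R/I)=8-4=4
Product=4*4=16


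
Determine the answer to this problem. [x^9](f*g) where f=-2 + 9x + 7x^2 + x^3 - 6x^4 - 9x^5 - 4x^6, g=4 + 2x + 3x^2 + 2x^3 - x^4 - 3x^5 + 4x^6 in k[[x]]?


[x^9] = sum a_i*b_j, i+j=9
  1*4=4
  -6*-3=18
  -9*-1=9
  -4*2=-8
Sum=23


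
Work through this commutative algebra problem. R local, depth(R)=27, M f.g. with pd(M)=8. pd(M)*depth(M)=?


pd+depth=27
depth=27-8=19
pd*depth=8*19=152


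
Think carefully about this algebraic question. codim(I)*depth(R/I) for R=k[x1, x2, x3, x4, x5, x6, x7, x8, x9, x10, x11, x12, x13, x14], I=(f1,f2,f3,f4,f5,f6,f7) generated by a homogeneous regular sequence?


codim=7, depth=dim(R/I)=14-7=7
Product=7*7=49


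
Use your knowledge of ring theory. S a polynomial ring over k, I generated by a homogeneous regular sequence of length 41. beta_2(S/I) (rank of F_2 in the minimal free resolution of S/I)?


Regular sequence => Koszul complex is the minimal free resolution.
Syz_1 minimally generated by Koszul relations f_i*e_j - f_j*e_i (i<j): mu(Syz_1) = beta_2 = C(m,2) = m(m-1)/2
m=41
41*40/2 = 820


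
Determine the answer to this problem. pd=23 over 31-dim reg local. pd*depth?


pd+depth=31
depth=31-23=8
pd*depth=23*8=184


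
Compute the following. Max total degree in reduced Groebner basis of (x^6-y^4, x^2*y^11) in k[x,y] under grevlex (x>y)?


LT(f1)=x^6, LT(f2)=x^2y^11, lcm=x^6y^11
S(f1,f2) = y^11*f1 - x^4*f2 = -y^15
Reduced GB = {f1, f2, y^15}; degrees 6, 13, 15
Max = 15


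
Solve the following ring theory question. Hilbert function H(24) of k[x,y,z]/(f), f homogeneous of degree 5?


C(26,2)-C(21,2)=325-210=115


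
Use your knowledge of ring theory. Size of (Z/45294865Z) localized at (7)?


7-primary part: 45294865=7^7*55
Size=7^7=823543


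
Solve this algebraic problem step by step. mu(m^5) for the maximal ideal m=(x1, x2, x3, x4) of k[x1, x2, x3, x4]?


Graded Nakayama: mu(m^d) = dim_k (m^d/m^(d+1)) = #degree-5 monomials in 4 vars
C(n+d-1,d)=C(8,5)=56


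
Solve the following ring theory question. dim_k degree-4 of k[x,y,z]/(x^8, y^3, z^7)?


Need i<8, j<3, k<7 with i+j+k=4.
For each i, j ranges over max(0,4-i-6)..min(2,4-i):
  i=0: j in [0,2] -> 3
  i=1: j in [0,2] -> 3
  i=2: j in [0,2] -> 3
  i=3: j in [0,1] -> 2
  i=4: j in [0,0] -> 1
H(4) = 3+3+3+2+1 = 12


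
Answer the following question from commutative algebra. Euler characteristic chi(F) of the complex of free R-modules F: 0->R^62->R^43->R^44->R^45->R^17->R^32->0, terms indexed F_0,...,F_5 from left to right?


chi = sum (-1)^i * rank:
(-1)^0*62=62
(-1)^1*43=-43
(-1)^2*44=44
(-1)^3*45=-45
(-1)^4*17=17
(-1)^5*32=-32
chi=3


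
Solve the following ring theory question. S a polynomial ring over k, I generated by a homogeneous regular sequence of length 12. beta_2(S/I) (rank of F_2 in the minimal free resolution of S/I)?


Regular sequence => Koszul complex is the minimal free resolution.
Syz_1 minimally generated by Koszul relations f_i*e_j - f_j*e_i (i<j): mu(Syz_1) = beta_2 = C(m,2) = m(m-1)/2
m=12
12*11/2 = 66


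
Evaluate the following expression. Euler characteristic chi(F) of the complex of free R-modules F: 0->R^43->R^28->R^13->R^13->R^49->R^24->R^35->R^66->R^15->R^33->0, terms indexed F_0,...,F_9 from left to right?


chi = sum (-1)^i * rank:
(-1)^0*43=43
(-1)^1*28=-28
(-1)^2*13=13
(-1)^3*13=-13
(-1)^4*49=49
(-1)^5*24=-24
(-1)^6*35=35
(-1)^7*66=-66
(-1)^8*15=15
(-1)^9*33=-33
chi=-9


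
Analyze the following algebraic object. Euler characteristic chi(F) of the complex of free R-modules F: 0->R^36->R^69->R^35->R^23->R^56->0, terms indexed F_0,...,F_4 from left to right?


chi = sum (-1)^i * rank:
(-1)^0*36=36
(-1)^1*69=-69
(-1)^2*35=35
(-1)^3*23=-23
(-1)^4*56=56
chi=35


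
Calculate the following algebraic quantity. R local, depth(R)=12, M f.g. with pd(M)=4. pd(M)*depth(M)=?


pd+depth=12
depth=12-4=8
pd*depth=4*8=32


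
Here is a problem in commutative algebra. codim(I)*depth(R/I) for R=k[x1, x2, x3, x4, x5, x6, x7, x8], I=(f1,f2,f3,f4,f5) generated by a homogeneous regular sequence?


codim=5, depth=dim(R/I)=8-5=3
Product=5*3=15


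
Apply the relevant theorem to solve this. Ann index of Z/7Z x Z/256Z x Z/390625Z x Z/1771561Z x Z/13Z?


Exponent = lcm of the cyclic orders; pairwise coprime => product.
7^1*2^8*5^8*11^6*13^1=7*256*390625*1771561*13=16121205100000000


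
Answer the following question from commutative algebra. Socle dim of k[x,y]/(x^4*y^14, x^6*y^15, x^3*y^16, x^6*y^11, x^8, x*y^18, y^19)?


Socle = ann(m) = span of standard monomials u with x*u, y*u in I (staircase corners).
Redundant generators: x^6*y^15
Minimal generators: x^8, x^6*y^11, x^4*y^14, x^3*y^16, x*y^18, y^19
Corners: y^18, x^2y^17, x^3y^15, x^5y^13, x^7y^10
Socle dim=5


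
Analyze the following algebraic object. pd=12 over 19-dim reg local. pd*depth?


pd+depth=19
depth=19-12=7
pd*depth=12*7=84


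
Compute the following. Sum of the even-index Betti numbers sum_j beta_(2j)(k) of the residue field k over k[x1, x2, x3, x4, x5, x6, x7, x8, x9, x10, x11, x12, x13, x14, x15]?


Koszul resolution: beta_i(k)=C(n,i), n=15
sum_even C(15,i) = 2^(n-1) = 2^14 = 16384


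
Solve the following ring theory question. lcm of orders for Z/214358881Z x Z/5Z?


Exponent = lcm of the cyclic orders; pairwise coprime => product.
11^8*5^1=214358881*5=1071794405


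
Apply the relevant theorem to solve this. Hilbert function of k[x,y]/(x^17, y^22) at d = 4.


k[x,y], I = (x^17, y^22), d = 4
Need i < 17 and d-i < 22.
Range: 0 <= i <= 4.
H(4) = 5


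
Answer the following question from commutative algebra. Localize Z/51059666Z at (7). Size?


7-primary part: 51059666=7^7*62
Size=7^7=823543


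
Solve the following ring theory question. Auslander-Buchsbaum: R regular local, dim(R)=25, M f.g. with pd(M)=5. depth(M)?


pd+depth=depth(R)=25
depth=25-5=20


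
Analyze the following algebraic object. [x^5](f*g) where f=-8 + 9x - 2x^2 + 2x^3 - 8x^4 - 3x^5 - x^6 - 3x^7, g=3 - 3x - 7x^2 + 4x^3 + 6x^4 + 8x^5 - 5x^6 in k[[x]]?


[x^5] = sum a_i*b_j, i+j=5
  -8*8=-64
  9*6=54
  -2*4=-8
  2*-7=-14
  -8*-3=24
  -3*3=-9
Sum=-17


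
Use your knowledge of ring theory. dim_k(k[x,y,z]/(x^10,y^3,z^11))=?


Basis: x^iy^jz^k, i<10,j<3,k<11
10*3*11=330


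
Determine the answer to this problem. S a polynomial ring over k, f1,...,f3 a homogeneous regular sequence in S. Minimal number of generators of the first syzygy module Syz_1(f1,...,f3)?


Regular sequence => Koszul complex is the minimal free resolution.
Syz_1 minimally generated by Koszul relations f_i*e_j - f_j*e_i (i<j): mu(Syz_1) = beta_2 = C(m,2) = m(m-1)/2
m=3
3*2/2 = 3


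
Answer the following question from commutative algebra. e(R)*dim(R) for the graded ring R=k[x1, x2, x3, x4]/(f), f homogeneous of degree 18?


e(R)=deg(f)=18, dim(R)=4-1=3
e*dim=18*3=54


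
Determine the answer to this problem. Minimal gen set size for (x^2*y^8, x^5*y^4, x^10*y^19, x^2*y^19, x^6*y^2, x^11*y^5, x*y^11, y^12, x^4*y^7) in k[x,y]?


Remove redundant (divisible by others).
x^2*y^19 redundant.
x^11*y^5 redundant.
x^10*y^19 redundant.
Min: x^6*y^2, x^5*y^4, x^4*y^7, x^2*y^8, x*y^11, y^12
Count=6


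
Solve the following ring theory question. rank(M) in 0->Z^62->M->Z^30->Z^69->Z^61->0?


Alt sum=0:
(-1)^0*62 + (-1)^1*? + (-1)^2*30 + (-1)^3*69 + (-1)^4*61=0
rank(M)=84


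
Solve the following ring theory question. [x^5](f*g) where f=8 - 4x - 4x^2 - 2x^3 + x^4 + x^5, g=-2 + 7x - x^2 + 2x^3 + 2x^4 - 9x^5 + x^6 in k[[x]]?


[x^5] = sum a_i*b_j, i+j=5
  8*-9=-72
  -4*2=-8
  -4*2=-8
  -2*-1=2
  1*7=7
  1*-2=-2
Sum=-81


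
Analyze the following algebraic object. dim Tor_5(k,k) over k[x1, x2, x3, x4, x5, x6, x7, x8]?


Koszul: C(n,i)=C(8,5)=56


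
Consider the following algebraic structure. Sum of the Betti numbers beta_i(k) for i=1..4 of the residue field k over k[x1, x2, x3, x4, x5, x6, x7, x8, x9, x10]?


Koszul resolution: beta_i(k)=C(n,i), n=10
C(10,1)=10, C(10,2)=45, C(10,3)=120, C(10,4)=210
Sum=385


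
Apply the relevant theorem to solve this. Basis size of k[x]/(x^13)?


Basis: 1,x,...,x^12
dim=13


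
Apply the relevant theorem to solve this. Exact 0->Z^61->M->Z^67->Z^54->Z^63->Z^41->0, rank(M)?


Alt sum=0:
(-1)^0*61 + (-1)^1*? + (-1)^2*67 + (-1)^3*54 + (-1)^4*63 + (-1)^5*41=0
rank(M)=96


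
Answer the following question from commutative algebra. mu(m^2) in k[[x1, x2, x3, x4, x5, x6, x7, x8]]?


C(n+d-1,d)=C(9,2)=36


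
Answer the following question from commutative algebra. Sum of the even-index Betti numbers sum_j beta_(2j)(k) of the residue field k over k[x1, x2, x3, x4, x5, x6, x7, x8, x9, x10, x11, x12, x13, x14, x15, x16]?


Koszul resolution: beta_i(k)=C(n,i), n=16
sum_even C(16,i) = 2^(n-1) = 2^15 = 32768
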